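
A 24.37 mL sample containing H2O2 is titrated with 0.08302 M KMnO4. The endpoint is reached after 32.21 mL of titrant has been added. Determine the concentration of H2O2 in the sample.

n(KMnO4) = 0.08302 x 0.03221 = 0.002674 mol.
From the balanced equation, 2 mol KMnO4 reacts with 5 mol H2O2, so n(H2O2) = 0.002674 x 5/2 = 0.006685 mol.
[H2O2] = 0.006685 / 0.02437 L = 0.274 M.

0.274 M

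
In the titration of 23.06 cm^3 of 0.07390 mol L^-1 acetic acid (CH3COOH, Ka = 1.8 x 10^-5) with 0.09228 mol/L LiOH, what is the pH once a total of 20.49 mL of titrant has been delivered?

11.63

n(acid) = 0.07390 x 0.02306 = 0.001704 mol; n(LiOH) added = 0.09228 x 0.02049 = 0.001891 mol.
Base is in excess by 0.001891 - 0.001704 = 0.0001867 mol in a total volume of 0.04355 L.
[OH^-] = 0.0001867/0.04355 = 0.004287 M, so pOH = 2.37 and pH = 14.00 - 2.37 = 11.63.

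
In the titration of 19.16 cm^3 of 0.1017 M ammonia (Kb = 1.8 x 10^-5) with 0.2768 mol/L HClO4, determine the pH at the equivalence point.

5.19

n(NH3) = 0.1017 x 0.01916 = 0.001949 mol; V(HClO4) at equivalence = 0.001949/0.2768 = 0.007040 L.
At equivalence the base is fully converted to NH4+; total volume = 0.02620 L, so [NH4+] = 0.001949/0.02620 = 0.07437 M.
Ka(NH4+) = Kw/Kb = 1.0e-14 / 1.8 x 10^-5 = 5.56e-10.
[H^+] = sqrt(Ka x [NH4+]) = sqrt(5.56e-10 x 0.07437) = 6.43e-6 M.
pH = -log(6.43e-6) = 5.19.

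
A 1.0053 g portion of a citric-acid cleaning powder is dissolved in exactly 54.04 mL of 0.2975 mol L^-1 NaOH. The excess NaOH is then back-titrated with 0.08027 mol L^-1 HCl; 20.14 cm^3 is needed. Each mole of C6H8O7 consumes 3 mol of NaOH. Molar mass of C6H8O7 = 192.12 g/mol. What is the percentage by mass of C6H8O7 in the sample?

Total n(NaOH) added = 0.2975 x 0.05404 = 0.01608 mol.
n(HCl) used = 0.08027 x 0.02014 = 0.001617 mol, which equals the excess n(NaOH).
So n(NaOH) consumed by the sample = 0.01608 - 0.001617 = 0.01446 mol.
n(C6H8O7) = 0.01446 / 3 = 0.004820 mol.
mass C6H8O7 = 0.004820 x 192.12 = 0.9260 g, so %C6H8O7 = 0.9260/1.0053 x 100 = 92.1%.

92.1%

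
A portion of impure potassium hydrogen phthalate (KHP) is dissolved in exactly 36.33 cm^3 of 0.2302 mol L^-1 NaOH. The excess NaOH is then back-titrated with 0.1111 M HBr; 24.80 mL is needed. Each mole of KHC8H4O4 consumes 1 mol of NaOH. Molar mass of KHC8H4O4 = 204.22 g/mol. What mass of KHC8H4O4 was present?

1.15 g

Total n(NaOH) added = 0.2302 x 0.03633 = 0.008363 mol.
n(HBr) used = 0.1111 x 0.02480 = 0.002755 mol, which equals the excess n(NaOH).
So n(NaOH) consumed by the sample = 0.008363 - 0.002755 = 0.005608 mol.
n(KHC8H4O4) = 0.005608 / 1 = 0.005608 mol.
mass = 0.005608 mol x 204.22 g/mol = 1.15 g.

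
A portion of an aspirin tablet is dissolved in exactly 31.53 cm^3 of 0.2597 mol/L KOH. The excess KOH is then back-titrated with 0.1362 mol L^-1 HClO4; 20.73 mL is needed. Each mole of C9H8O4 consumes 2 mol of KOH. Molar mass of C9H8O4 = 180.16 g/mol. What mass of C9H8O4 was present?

0.483 g

Total n(KOH) added = 0.2597 x 0.03153 = 0.008188 mol.
n(HClO4) used = 0.1362 x 0.02073 = 0.002823 mol, which equals the excess n(KOH).
So n(KOH) consumed by the sample = 0.008188 - 0.002823 = 0.005365 mol.
n(C9H8O4) = 0.005365 / 2 = 0.002682 mol.
mass = 0.002682 mol x 180.16 g/mol = 0.483 g.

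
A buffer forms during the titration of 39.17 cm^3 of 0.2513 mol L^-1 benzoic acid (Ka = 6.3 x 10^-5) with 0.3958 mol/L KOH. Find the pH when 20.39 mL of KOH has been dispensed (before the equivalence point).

Initial n(C6H5COOH) = 0.2513 x 0.03917 = 0.009843 mol.
n(KOH) added = 0.3958 x 0.02039 = 0.008070 mol, converting that many moles of C6H5COOH to C6H5COO-.
Remaining n(C6H5COOH) = 0.001773 mol; n(C6H5COO-) = 0.008070 mol.
By Henderson-Hasselbalch, pH = pKa + log([A^-]/[HA]) = 4.20 + log(0.008070/0.001773) = 4.20 + (+0.66) = 4.86.

4.86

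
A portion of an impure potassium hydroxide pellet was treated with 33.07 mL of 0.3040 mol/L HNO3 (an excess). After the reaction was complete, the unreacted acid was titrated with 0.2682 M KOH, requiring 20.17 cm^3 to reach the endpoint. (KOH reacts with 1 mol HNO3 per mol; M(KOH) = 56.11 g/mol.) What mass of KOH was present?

Total n(HNO3) added = 0.3040 x 0.03307 = 0.01005 mol.
n(KOH) used = 0.2682 x 0.02017 = 0.005410 mol, which equals the excess n(HNO3).
So n(HNO3) consumed by the sample = 0.01005 - 0.005410 = 0.004644 mol.
n(KOH) = 0.004644 / 1 = 0.004644 mol.
mass = 0.004644 mol x 56.11 g/mol = 0.261 g.

0.261 g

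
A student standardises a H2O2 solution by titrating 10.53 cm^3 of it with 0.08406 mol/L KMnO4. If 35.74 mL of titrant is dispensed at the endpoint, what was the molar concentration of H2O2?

0.713 M

n(KMnO4) = 0.08406 x 0.03574 = 0.003004 mol.
From the balanced equation, 2 mol KMnO4 reacts with 5 mol H2O2, so n(H2O2) = 0.003004 x 5/2 = 0.007511 mol.
[H2O2] = 0.007511 / 0.01053 L = 0.713 M.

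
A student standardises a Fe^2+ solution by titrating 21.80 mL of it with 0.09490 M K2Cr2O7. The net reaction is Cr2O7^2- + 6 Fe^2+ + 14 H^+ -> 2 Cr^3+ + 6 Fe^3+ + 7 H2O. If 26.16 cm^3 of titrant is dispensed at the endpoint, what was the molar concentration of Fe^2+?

n(K2Cr2O7) = 0.09490 x 0.02616 = 0.002483 mol.
From the balanced equation, 1 mol K2Cr2O7 reacts with 6 mol Fe^2+, so n(Fe^2+) = 0.002483 x 6/1 = 0.01490 mol.
[Fe^2+] = 0.01490 / 0.02180 L = 0.683 M.

0.683 M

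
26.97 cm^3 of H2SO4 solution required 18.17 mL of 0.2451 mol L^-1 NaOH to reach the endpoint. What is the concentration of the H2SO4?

0.0826 M

n(NaOH) delivered = 0.2451 x 0.01817 = 0.004453 mol.
The reaction is 1 H2SO4 + 2 NaOH, so n(H2SO4) = 0.004453 x 1/2 = 0.002227 mol.
[H2SO4] = 0.002227 mol / 0.02697 L = 0.0826 M.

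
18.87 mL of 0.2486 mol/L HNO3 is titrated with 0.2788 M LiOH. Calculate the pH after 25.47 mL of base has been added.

n(acid) = 0.2486 x 0.01887 = 0.004691 mol; n(LiOH) added = 0.2788 x 0.02547 = 0.007101 mol.
Base is in excess by 0.007101 - 0.004691 = 0.002410 mol in a total volume of 0.04434 L.
[OH^-] = 0.002410/0.04434 = 0.05435 M, so pOH = 1.26 and pH = 14.00 - 1.26 = 12.74.

12.74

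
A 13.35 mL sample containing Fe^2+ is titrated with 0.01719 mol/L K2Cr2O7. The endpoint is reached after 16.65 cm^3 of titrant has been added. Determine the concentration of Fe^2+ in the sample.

n(K2Cr2O7) = 0.01719 x 0.01665 = 0.0002862 mol.
From the balanced equation, 1 mol K2Cr2O7 reacts with 6 mol Fe^2+, so n(Fe^2+) = 0.0002862 x 6/1 = 0.001717 mol.
[Fe^2+] = 0.001717 / 0.01335 L = 0.129 M.

0.129 M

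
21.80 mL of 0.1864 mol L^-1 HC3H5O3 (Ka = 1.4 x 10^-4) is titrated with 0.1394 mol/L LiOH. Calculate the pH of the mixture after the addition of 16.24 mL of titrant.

Initial n(HC3H5O3) = 0.1864 x 0.02180 = 0.004064 mol.
n(LiOH) added = 0.1394 x 0.01624 = 0.002264 mol, converting that many moles of HC3H5O3 to C3H5O3-.
Remaining n(HC3H5O3) = 0.001800 mol; n(C3H5O3-) = 0.002264 mol.
By Henderson-Hasselbalch, pH = pKa + log([A^-]/[HA]) = 3.85 + log(0.002264/0.001800) = 3.85 + (+0.10) = 3.95.

3.95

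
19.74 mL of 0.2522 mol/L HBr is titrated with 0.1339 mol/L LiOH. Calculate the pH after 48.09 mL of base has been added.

n(acid) = 0.2522 x 0.01974 = 0.004978 mol; n(LiOH) added = 0.1339 x 0.04809 = 0.006439 mol.
Base is in excess by 0.006439 - 0.004978 = 0.001461 mol in a total volume of 0.06783 L.
[OH^-] = 0.001461/0.06783 = 0.02154 M, so pOH = 1.67 and pH = 14.00 - 1.67 = 12.33.

12.33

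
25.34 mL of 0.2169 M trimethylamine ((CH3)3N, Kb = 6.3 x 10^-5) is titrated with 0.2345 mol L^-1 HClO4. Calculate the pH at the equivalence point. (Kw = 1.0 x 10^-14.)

n((CH3)3N) = 0.2169 x 0.02534 = 0.005496 mol; V(HClO4) at equivalence = 0.005496/0.2345 = 0.02344 L.
At equivalence the base is fully converted to (CH3)3NH+; total volume = 0.04878 L, so [(CH3)3NH+] = 0.005496/0.04878 = 0.1127 M.
Ka((CH3)3NH+) = Kw/Kb = 1.0e-14 / 6.3 x 10^-5 = 1.59e-10.
[H^+] = sqrt(Ka x [(CH3)3NH+]) = sqrt(1.59e-10 x 0.1127) = 4.23e-6 M.
pH = -log(4.23e-6) = 5.37.

5.37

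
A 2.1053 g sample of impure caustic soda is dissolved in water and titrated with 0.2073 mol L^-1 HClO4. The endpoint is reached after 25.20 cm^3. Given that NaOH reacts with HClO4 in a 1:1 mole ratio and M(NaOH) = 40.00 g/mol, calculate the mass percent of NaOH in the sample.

n(HClO4) = 0.2073 x 0.02520 = 0.005224 mol.
n(NaOH) = 0.005224 / 1 = 0.005224 mol.
mass of NaOH = 0.005224 x 40.00 = 0.2090 g.
% purity = 0.2090 / 2.1053 x 100 = 9.93%.

9.93%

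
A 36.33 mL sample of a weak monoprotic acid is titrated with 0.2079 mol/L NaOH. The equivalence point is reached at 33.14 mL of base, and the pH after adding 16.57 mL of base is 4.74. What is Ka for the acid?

1.8 x 10^-5

16.57 mL is half of the equivalence volume, so this is the half-equivalence point where [HA] = [A^-].
At half-equivalence pH = pKa, so pKa = 4.74.
Ka = 10^(-4.74) = 1.8 x 10^-5.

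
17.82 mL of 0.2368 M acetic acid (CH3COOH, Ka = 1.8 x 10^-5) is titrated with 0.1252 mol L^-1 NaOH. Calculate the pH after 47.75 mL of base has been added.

n(acid) = 0.2368 x 0.01782 = 0.004220 mol; n(NaOH) added = 0.1252 x 0.04775 = 0.005978 mol.
Base is in excess by 0.005978 - 0.004220 = 0.001759 mol in a total volume of 0.06557 L.
[OH^-] = 0.001759/0.06557 = 0.02682 M, so pOH = 1.57 and pH = 14.00 - 1.57 = 12.43.

12.43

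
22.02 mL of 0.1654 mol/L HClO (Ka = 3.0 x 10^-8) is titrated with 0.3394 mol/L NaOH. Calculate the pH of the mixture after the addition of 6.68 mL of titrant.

7.74

Initial n(HClO) = 0.1654 x 0.02202 = 0.003642 mol.
n(NaOH) added = 0.3394 x 0.006680 = 0.002267 mol, converting that many moles of HClO to ClO-.
Remaining n(HClO) = 0.001375 mol; n(ClO-) = 0.002267 mol.
By Henderson-Hasselbalch, pH = pKa + log([A^-]/[HA]) = 7.52 + log(0.002267/0.001375) = 7.52 + (+0.22) = 7.74.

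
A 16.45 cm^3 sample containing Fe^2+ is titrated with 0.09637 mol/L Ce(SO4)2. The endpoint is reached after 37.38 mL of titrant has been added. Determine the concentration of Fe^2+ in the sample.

0.219 M

n(Ce(SO4)2) = 0.09637 x 0.03738 = 0.003602 mol.
From the balanced equation, 1 mol Ce(SO4)2 reacts with 1 mol Fe^2+, so n(Fe^2+) = 0.003602 x 1/1 = 0.003602 mol.
[Fe^2+] = 0.003602 / 0.01645 L = 0.219 M.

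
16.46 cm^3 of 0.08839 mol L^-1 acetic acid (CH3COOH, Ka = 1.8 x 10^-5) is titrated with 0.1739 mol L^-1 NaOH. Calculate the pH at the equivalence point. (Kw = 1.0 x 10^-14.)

8.76

n(CH3COOH) = 0.08839 x 0.01646 = 0.001455 mol; V(NaOH) at equivalence = 0.001455/0.1739 = 0.008366 L.
At equivalence all the acid is converted to CH3COO-; total volume = 0.01646 + 0.008366 = 0.02483 L, so [CH3COO-] = 0.001455/0.02483 = 0.05860 M.
Kb = Kw/Ka = 1.0e-14 / 1.8 x 10^-5 = 5.56e-10.
[OH^-] = sqrt(Kb x [CH3COO-]) = sqrt(5.56e-10 x 0.05860) = 5.71e-6 M.
pOH = 5.24, so pH = 14.00 - 5.24 = 8.76.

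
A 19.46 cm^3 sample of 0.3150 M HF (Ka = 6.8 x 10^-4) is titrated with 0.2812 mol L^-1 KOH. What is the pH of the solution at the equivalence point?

8.17

n(HF) = 0.3150 x 0.01946 = 0.006130 mol; V(KOH) at equivalence = 0.006130/0.2812 = 0.02180 L.
At equivalence all the acid is converted to F-; total volume = 0.01946 + 0.02180 = 0.04126 L, so [F-] = 0.006130/0.04126 = 0.1486 M.
Kb = Kw/Ka = 1.0e-14 / 6.8 x 10^-4 = 1.47e-11.
[OH^-] = sqrt(Kb x [F-]) = sqrt(1.47e-11 x 0.1486) = 1.48e-6 M.
pOH = 5.83, so pH = 14.00 - 5.83 = 8.17.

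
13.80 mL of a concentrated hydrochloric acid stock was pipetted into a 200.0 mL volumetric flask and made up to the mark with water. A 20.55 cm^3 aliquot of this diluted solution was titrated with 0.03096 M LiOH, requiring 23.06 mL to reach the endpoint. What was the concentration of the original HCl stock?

0.503 M

n(LiOH) = 0.03096 x 0.02306 = 0.0007139 mol.
n(HCl) in the aliquot = 0.0007139 mol.
[diluted HCl] = 0.0007139 / 0.02055 = 0.03474 M.
Dilution factor = 200.0/13.80 = 14.49, so [stock] = 0.03474 x 14.49 = 0.503 M.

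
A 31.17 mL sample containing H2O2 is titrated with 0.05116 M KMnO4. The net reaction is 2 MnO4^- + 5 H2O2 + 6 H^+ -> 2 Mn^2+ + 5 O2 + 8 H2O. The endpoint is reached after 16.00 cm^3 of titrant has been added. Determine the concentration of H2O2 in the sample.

0.0657 M

n(KMnO4) = 0.05116 x 0.01600 = 0.0008186 mol.
From the balanced equation, 2 mol KMnO4 reacts with 5 mol H2O2, so n(H2O2) = 0.0008186 x 5/2 = 0.002046 mol.
[H2O2] = 0.002046 / 0.03117 L = 0.0657 M.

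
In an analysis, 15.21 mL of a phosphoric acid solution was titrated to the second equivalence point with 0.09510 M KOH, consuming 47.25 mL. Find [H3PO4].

n(KOH) = 0.09510 x 0.04725 = 0.004493 mol.
At the second equivalence point, 2 mol OH^- react per mol H3PO4, so n(H3PO4) = 0.004493 / 2 = 0.002247 mol.
[H3PO4] = 0.002247 / 0.01521 L = 0.148 M.

0.148 M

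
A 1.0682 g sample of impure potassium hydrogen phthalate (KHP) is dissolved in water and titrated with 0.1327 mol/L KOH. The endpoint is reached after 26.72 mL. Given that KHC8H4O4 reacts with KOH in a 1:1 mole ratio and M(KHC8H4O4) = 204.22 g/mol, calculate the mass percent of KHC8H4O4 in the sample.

67.8%

n(KOH) = 0.1327 x 0.02672 = 0.003546 mol.
n(KHC8H4O4) = 0.003546 / 1 = 0.003546 mol.
mass of KHC8H4O4 = 0.003546 x 204.22 = 0.7241 g.
% purity = 0.7241 / 1.0682 x 100 = 67.8%.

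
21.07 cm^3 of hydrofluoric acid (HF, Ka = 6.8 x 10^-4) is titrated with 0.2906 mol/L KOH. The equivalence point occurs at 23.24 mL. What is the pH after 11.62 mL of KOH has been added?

3.17

11.62 mL is exactly half the equivalence volume (23.24/2), i.e. the half-equivalence point.
There, n(HA) = n(A^-), so pH = pKa = -log(6.8 x 10^-4) = 3.17.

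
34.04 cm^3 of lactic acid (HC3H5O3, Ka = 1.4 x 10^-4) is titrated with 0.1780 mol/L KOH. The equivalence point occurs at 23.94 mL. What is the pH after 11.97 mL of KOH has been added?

3.85

11.97 mL is exactly half the equivalence volume (23.94/2), i.e. the half-equivalence point.
There, n(HA) = n(A^-), so pH = pKa = -log(1.4 x 10^-4) = 3.85.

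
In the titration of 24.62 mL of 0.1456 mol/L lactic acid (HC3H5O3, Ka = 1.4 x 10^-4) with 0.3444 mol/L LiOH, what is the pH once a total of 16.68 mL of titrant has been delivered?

n(acid) = 0.1456 x 0.02462 = 0.003585 mol; n(LiOH) added = 0.3444 x 0.01668 = 0.005745 mol.
Base is in excess by 0.005745 - 0.003585 = 0.002160 mol in a total volume of 0.04130 L.
[OH^-] = 0.002160/0.04130 = 0.05230 M, so pOH = 1.28 and pH = 14.00 - 1.28 = 12.72.

12.72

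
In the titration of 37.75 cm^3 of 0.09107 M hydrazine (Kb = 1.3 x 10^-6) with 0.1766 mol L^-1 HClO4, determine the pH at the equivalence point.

n(N2H4) = 0.09107 x 0.03775 = 0.003438 mol; V(HClO4) at equivalence = 0.003438/0.1766 = 0.01947 L.
At equivalence the base is fully converted to N2H5+; total volume = 0.05722 L, so [N2H5+] = 0.003438/0.05722 = 0.06009 M.
Ka(N2H5+) = Kw/Kb = 1.0e-14 / 1.3 x 10^-6 = 7.69e-9.
[H^+] = sqrt(Ka x [N2H5+]) = sqrt(7.69e-9 x 0.06009) = 2.15e-5 M.
pH = -log(2.15e-5) = 4.67.

4.67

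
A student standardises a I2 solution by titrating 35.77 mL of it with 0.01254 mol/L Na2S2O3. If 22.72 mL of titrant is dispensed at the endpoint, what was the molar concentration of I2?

n(Na2S2O3) = 0.01254 x 0.02272 = 0.0002849 mol.
From the balanced equation, 2 mol Na2S2O3 reacts with 1 mol I2, so n(I2) = 0.0002849 x 1/2 = 0.0001425 mol.
[I2] = 0.0001425 / 0.03577 L = 0.00398 M.

0.00398 M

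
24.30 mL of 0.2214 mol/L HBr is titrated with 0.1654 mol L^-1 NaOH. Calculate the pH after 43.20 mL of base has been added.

12.42

n(acid) = 0.2214 x 0.02430 = 0.005380 mol; n(NaOH) added = 0.1654 x 0.04320 = 0.007145 mol.
Base is in excess by 0.007145 - 0.005380 = 0.001765 mol in a total volume of 0.06750 L.
[OH^-] = 0.001765/0.06750 = 0.02615 M, so pOH = 1.58 and pH = 14.00 - 1.58 = 12.42.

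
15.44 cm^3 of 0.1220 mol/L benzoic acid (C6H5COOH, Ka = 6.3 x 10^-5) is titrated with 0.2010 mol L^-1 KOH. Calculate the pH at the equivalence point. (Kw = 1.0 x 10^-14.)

n(C6H5COOH) = 0.1220 x 0.01544 = 0.001884 mol; V(KOH) at equivalence = 0.001884/0.2010 = 0.009372 L.
At equivalence all the acid is converted to C6H5COO-; total volume = 0.01544 + 0.009372 = 0.02481 L, so [C6H5COO-] = 0.001884/0.02481 = 0.07592 M.
Kb = Kw/Ka = 1.0e-14 / 6.3 x 10^-5 = 1.59e-10.
[OH^-] = sqrt(Kb x [C6H5COO-]) = sqrt(1.59e-10 x 0.07592) = 3.47e-6 M.
pOH = 5.46, so pH = 14.00 - 5.46 = 8.54.

8.54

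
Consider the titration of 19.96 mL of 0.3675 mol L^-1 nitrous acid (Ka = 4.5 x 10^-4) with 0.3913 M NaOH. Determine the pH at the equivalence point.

8.31

n(HNO2) = 0.3675 x 0.01996 = 0.007335 mol; V(NaOH) at equivalence = 0.007335/0.3913 = 0.01875 L.
At equivalence all the acid is converted to NO2-; total volume = 0.01996 + 0.01875 = 0.03871 L, so [NO2-] = 0.007335/0.03871 = 0.1895 M.
Kb = Kw/Ka = 1.0e-14 / 4.5 x 10^-4 = 2.22e-11.
[OH^-] = sqrt(Kb x [NO2-]) = sqrt(2.22e-11 x 0.1895) = 2.05e-6 M.
pOH = 5.69, so pH = 14.00 - 5.69 = 8.31.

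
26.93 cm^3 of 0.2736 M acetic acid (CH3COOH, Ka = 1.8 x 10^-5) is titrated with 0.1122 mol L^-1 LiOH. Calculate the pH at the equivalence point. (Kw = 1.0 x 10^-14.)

n(CH3COOH) = 0.2736 x 0.02693 = 0.007368 mol; V(LiOH) at equivalence = 0.007368/0.1122 = 0.06567 L.
At equivalence all the acid is converted to CH3COO-; total volume = 0.02693 + 0.06567 = 0.09260 L, so [CH3COO-] = 0.007368/0.09260 = 0.07957 M.
Kb = Kw/Ka = 1.0e-14 / 1.8 x 10^-5 = 5.56e-10.
[OH^-] = sqrt(Kb x [CH3COO-]) = sqrt(5.56e-10 x 0.07957) = 6.65e-6 M.
pOH = 5.18, so pH = 14.00 - 5.18 = 8.82.

8.82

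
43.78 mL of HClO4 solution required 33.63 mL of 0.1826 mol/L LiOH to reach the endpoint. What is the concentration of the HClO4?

n(LiOH) delivered = 0.1826 x 0.03363 = 0.006141 mol.
For a 1:1 reaction, n(HClO4) = 0.006141 mol.
[HClO4] = 0.006141 mol / 0.04378 L = 0.140 M.

0.140 M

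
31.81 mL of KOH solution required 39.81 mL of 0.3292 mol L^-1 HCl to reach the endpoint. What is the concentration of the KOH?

0.412 M

n(HCl) delivered = 0.3292 x 0.03981 = 0.01311 mol.
For a 1:1 reaction, n(KOH) = 0.01311 mol.
[KOH] = 0.01311 mol / 0.03181 L = 0.412 M.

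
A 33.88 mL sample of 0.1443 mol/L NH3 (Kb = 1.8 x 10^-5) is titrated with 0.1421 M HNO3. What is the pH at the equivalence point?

5.20

n(NH3) = 0.1443 x 0.03388 = 0.004889 mol; V(HNO3) at equivalence = 0.004889/0.1421 = 0.03440 L.
At equivalence the base is fully converted to NH4+; total volume = 0.06828 L, so [NH4+] = 0.004889/0.06828 = 0.07160 M.
Ka(NH4+) = Kw/Kb = 1.0e-14 / 1.8 x 10^-5 = 5.56e-10.
[H^+] = sqrt(Ka x [NH4+]) = sqrt(5.56e-10 x 0.07160) = 6.31e-6 M.
pH = -log(6.31e-6) = 5.20.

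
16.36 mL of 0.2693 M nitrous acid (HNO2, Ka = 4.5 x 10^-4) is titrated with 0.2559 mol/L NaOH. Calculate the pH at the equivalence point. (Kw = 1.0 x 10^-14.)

8.23

n(HNO2) = 0.2693 x 0.01636 = 0.004406 mol; V(NaOH) at equivalence = 0.004406/0.2559 = 0.01722 L.
At equivalence all the acid is converted to NO2-; total volume = 0.01636 + 0.01722 = 0.03358 L, so [NO2-] = 0.004406/0.03358 = 0.1312 M.
Kb = Kw/Ka = 1.0e-14 / 4.5 x 10^-4 = 2.22e-11.
[OH^-] = sqrt(Kb x [NO2-]) = sqrt(2.22e-11 x 0.1312) = 1.71e-6 M.
pOH = 5.77, so pH = 14.00 - 5.77 = 8.23.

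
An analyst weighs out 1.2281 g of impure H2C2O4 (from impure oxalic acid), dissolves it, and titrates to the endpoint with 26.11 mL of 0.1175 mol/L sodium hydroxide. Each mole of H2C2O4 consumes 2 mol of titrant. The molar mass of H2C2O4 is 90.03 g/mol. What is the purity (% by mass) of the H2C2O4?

n(NaOH) = 0.1175 x 0.02611 = 0.003068 mol.
n(H2C2O4) = 0.003068 / 2 = 0.001534 mol.
mass of H2C2O4 = 0.001534 x 90.03 = 0.1381 g.
% purity = 0.1381 / 1.2281 x 100 = 11.2%.

11.2%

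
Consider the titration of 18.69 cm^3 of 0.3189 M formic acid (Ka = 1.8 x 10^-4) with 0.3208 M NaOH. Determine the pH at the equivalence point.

8.47

n(HCOOH) = 0.3189 x 0.01869 = 0.005960 mol; V(NaOH) at equivalence = 0.005960/0.3208 = 0.01858 L.
At equivalence all the acid is converted to HCOO-; total volume = 0.01869 + 0.01858 = 0.03727 L, so [HCOO-] = 0.005960/0.03727 = 0.1599 M.
Kb = Kw/Ka = 1.0e-14 / 1.8 x 10^-4 = 5.56e-11.
[OH^-] = sqrt(Kb x [HCOO-]) = sqrt(5.56e-11 x 0.1599) = 2.98e-6 M.
pOH = 5.53, so pH = 14.00 - 5.53 = 8.47.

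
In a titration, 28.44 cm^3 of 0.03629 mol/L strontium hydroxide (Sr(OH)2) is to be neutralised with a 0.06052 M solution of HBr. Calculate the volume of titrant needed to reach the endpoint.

n(Sr(OH)2) = 0.03629 mol/L x 0.02844 L = 0.001032 mol.
The neutralisation is 1 Sr(OH)2 : 2 HBr, so n(HBr) = 0.001032 x 2/1 = 0.002064 mol.
V(HBr) = 0.002064 / 0.06052 = 0.03411 L = 34.1 mL.

34.1 mL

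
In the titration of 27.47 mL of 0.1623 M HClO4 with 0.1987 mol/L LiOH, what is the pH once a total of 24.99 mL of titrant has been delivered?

11.99

n(acid) = 0.1623 x 0.02747 = 0.004458 mol; n(LiOH) added = 0.1987 x 0.02499 = 0.004966 mol.
Base is in excess by 0.004966 - 0.004458 = 0.0005071 mol in a total volume of 0.05246 L.
[OH^-] = 0.0005071/0.05246 = 0.009667 M, so pOH = 2.01 and pH = 14.00 - 2.01 = 11.99.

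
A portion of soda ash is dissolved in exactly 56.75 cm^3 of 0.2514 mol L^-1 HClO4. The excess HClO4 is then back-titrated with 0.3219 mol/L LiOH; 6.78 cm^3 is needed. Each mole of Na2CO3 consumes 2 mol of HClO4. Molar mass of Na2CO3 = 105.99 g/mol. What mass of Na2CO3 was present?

0.640 g

Total n(HClO4) added = 0.2514 x 0.05675 = 0.01427 mol.
n(LiOH) used = 0.3219 x 0.006780 = 0.002182 mol, which equals the excess n(HClO4).
So n(HClO4) consumed by the sample = 0.01427 - 0.002182 = 0.01208 mol.
n(Na2CO3) = 0.01208 / 2 = 0.006042 mol.
mass = 0.006042 mol x 105.99 g/mol = 0.640 g.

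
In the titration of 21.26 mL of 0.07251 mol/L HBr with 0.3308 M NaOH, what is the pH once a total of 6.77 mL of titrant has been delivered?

12.40

n(acid) = 0.07251 x 0.02126 = 0.001542 mol; n(NaOH) added = 0.3308 x 0.006770 = 0.002240 mol.
Base is in excess by 0.002240 - 0.001542 = 0.0006980 mol in a total volume of 0.02803 L.
[OH^-] = 0.0006980/0.02803 = 0.02490 M, so pOH = 1.60 and pH = 14.00 - 1.60 = 12.40.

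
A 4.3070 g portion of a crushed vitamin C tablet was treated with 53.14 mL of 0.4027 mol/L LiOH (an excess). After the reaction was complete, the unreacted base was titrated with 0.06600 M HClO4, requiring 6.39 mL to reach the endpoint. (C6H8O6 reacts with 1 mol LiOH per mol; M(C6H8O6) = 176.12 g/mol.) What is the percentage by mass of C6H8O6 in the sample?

Total n(LiOH) added = 0.4027 x 0.05314 = 0.02140 mol.
n(HClO4) used = 0.06600 x 0.006390 = 0.0004217 mol, which equals the excess n(LiOH).
So n(LiOH) consumed by the sample = 0.02140 - 0.0004217 = 0.02098 mol.
n(C6H8O6) = 0.02098 / 1 = 0.02098 mol.
mass C6H8O6 = 0.02098 x 176.12 = 3.695 g, so %C6H8O6 = 3.695/4.3070 x 100 = 85.8%.

85.8%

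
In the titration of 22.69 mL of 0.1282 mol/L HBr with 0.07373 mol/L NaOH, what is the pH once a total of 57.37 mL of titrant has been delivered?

12.22

n(acid) = 0.1282 x 0.02269 = 0.002909 mol; n(NaOH) added = 0.07373 x 0.05737 = 0.004230 mol.
Base is in excess by 0.004230 - 0.002909 = 0.001321 mol in a total volume of 0.08006 L.
[OH^-] = 0.001321/0.08006 = 0.01650 M, so pOH = 1.78 and pH = 14.00 - 1.78 = 12.22.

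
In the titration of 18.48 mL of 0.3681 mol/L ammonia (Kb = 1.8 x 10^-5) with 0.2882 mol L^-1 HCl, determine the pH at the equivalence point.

5.02

n(NH3) = 0.3681 x 0.01848 = 0.006802 mol; V(HCl) at equivalence = 0.006802/0.2882 = 0.02360 L.
At equivalence the base is fully converted to NH4+; total volume = 0.04208 L, so [NH4+] = 0.006802/0.04208 = 0.1616 M.
Ka(NH4+) = Kw/Kb = 1.0e-14 / 1.8 x 10^-5 = 5.56e-10.
[H^+] = sqrt(Ka x [NH4+]) = sqrt(5.56e-10 x 0.1616) = 9.48e-6 M.
pH = -log(9.48e-6) = 5.02.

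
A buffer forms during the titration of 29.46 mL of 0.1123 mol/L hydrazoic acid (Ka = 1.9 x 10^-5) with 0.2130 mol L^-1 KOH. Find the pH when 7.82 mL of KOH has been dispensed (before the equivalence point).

Initial n(HN3) = 0.1123 x 0.02946 = 0.003308 mol.
n(KOH) added = 0.2130 x 0.007820 = 0.001666 mol, converting that many moles of HN3 to N3-.
Remaining n(HN3) = 0.001643 mol; n(N3-) = 0.001666 mol.
By Henderson-Hasselbalch, pH = pKa + log([A^-]/[HA]) = 4.72 + log(0.001666/0.001643) = 4.72 + (+0.01) = 4.73.

4.73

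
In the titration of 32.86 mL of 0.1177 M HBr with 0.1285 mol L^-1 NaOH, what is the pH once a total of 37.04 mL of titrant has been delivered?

n(acid) = 0.1177 x 0.03286 = 0.003868 mol; n(NaOH) added = 0.1285 x 0.03704 = 0.004760 mol.
Base is in excess by 0.004760 - 0.003868 = 0.0008920 mol in a total volume of 0.06990 L.
[OH^-] = 0.0008920/0.06990 = 0.01276 M, so pOH = 1.89 and pH = 14.00 - 1.89 = 12.11.

12.11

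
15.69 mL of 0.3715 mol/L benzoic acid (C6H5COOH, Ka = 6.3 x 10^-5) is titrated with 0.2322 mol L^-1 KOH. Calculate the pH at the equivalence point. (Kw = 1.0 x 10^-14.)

8.68

n(C6H5COOH) = 0.3715 x 0.01569 = 0.005829 mol; V(KOH) at equivalence = 0.005829/0.2322 = 0.02510 L.
At equivalence all the acid is converted to C6H5COO-; total volume = 0.01569 + 0.02510 = 0.04079 L, so [C6H5COO-] = 0.005829/0.04079 = 0.1429 M.
Kb = Kw/Ka = 1.0e-14 / 6.3 x 10^-5 = 1.59e-10.
[OH^-] = sqrt(Kb x [C6H5COO-]) = sqrt(1.59e-10 x 0.1429) = 4.76e-6 M.
pOH = 5.32, so pH = 14.00 - 5.32 = 8.68.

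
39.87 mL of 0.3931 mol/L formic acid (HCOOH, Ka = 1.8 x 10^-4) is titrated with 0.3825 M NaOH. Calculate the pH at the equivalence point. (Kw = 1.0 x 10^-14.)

8.52

n(HCOOH) = 0.3931 x 0.03987 = 0.01567 mol; V(NaOH) at equivalence = 0.01567/0.3825 = 0.04097 L.
At equivalence all the acid is converted to HCOO-; total volume = 0.03987 + 0.04097 = 0.08084 L, so [HCOO-] = 0.01567/0.08084 = 0.1939 M.
Kb = Kw/Ka = 1.0e-14 / 1.8 x 10^-4 = 5.56e-11.
[OH^-] = sqrt(Kb x [HCOO-]) = sqrt(5.56e-11 x 0.1939) = 3.28e-6 M.
pOH = 5.48, so pH = 14.00 - 5.48 = 8.52.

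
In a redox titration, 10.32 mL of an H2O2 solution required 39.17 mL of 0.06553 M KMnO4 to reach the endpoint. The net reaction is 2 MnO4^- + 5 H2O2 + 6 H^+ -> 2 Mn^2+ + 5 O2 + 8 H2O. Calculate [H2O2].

n(KMnO4) = 0.06553 x 0.03917 = 0.002567 mol.
From the balanced equation, 2 mol KMnO4 reacts with 5 mol H2O2, so n(H2O2) = 0.002567 x 5/2 = 0.006417 mol.
[H2O2] = 0.006417 / 0.01032 L = 0.622 M.

0.622 M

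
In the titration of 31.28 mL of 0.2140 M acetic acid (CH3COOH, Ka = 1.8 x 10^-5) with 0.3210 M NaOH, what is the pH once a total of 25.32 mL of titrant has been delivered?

n(acid) = 0.2140 x 0.03128 = 0.006694 mol; n(NaOH) added = 0.3210 x 0.02532 = 0.008128 mol.
Base is in excess by 0.008128 - 0.006694 = 0.001434 mol in a total volume of 0.05660 L.
[OH^-] = 0.001434/0.05660 = 0.02533 M, so pOH = 1.60 and pH = 14.00 - 1.60 = 12.40.

12.40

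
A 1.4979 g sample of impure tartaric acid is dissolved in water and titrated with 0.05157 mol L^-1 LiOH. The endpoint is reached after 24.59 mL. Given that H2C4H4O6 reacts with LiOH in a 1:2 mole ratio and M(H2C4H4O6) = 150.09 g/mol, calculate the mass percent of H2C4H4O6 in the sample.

6.35%

n(LiOH) = 0.05157 x 0.02459 = 0.001268 mol.
n(H2C4H4O6) = 0.001268 / 2 = 0.0006341 mol.
mass of H2C4H4O6 = 0.0006341 x 150.09 = 0.09517 g.
% purity = 0.09517 / 1.4979 x 100 = 6.35%.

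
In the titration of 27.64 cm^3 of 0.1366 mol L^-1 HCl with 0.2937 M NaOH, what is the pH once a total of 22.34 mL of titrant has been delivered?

n(acid) = 0.1366 x 0.02764 = 0.003776 mol; n(NaOH) added = 0.2937 x 0.02234 = 0.006561 mol.
Base is in excess by 0.006561 - 0.003776 = 0.002786 mol in a total volume of 0.04998 L.
[OH^-] = 0.002786/0.04998 = 0.05573 M, so pOH = 1.25 and pH = 14.00 - 1.25 = 12.75.

12.75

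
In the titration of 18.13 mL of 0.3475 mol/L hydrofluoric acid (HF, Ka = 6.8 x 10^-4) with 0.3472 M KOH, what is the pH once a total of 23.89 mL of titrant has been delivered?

12.68

n(acid) = 0.3475 x 0.01813 = 0.006300 mol; n(KOH) added = 0.3472 x 0.02389 = 0.008295 mol.
Base is in excess by 0.008295 - 0.006300 = 0.001994 mol in a total volume of 0.04202 L.
[OH^-] = 0.001994/0.04202 = 0.04746 M, so pOH = 1.32 and pH = 14.00 - 1.32 = 12.68.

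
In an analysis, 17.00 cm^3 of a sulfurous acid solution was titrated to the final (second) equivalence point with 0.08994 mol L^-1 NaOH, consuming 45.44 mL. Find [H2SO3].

n(NaOH) = 0.08994 x 0.04544 = 0.004087 mol.
At the final (second) equivalence point, 2 mol OH^- react per mol H2SO3, so n(H2SO3) = 0.004087 / 2 = 0.002043 mol.
[H2SO3] = 0.002043 / 0.01700 L = 0.120 M.

0.120 M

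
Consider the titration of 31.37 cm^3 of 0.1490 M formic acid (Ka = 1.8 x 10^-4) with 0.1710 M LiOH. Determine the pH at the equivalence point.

8.32

n(HCOOH) = 0.1490 x 0.03137 = 0.004674 mol; V(LiOH) at equivalence = 0.004674/0.1710 = 0.02733 L.
At equivalence all the acid is converted to HCOO-; total volume = 0.03137 + 0.02733 = 0.05870 L, so [HCOO-] = 0.004674/0.05870 = 0.07962 M.
Kb = Kw/Ka = 1.0e-14 / 1.8 x 10^-4 = 5.56e-11.
[OH^-] = sqrt(Kb x [HCOO-]) = sqrt(5.56e-11 x 0.07962) = 2.10e-6 M.
pOH = 5.68, so pH = 14.00 - 5.68 = 8.32.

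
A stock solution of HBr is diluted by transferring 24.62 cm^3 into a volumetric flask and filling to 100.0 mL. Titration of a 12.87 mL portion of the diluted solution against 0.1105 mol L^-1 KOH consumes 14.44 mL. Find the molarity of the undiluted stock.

0.504 M

n(KOH) = 0.1105 x 0.01444 = 0.001596 mol.
n(HBr) in the aliquot = 0.001596 mol.
[diluted HBr] = 0.001596 / 0.01287 = 0.1240 M.
Dilution factor = 100.0/24.62 = 4.062, so [stock] = 0.1240 x 4.062 = 0.504 M.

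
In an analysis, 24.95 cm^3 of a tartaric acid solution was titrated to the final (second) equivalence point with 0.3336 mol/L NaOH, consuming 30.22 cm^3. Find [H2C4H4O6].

n(NaOH) = 0.3336 x 0.03022 = 0.01008 mol.
At the final (second) equivalence point, 2 mol OH^- react per mol H2C4H4O6, so n(H2C4H4O6) = 0.01008 / 2 = 0.005041 mol.
[H2C4H4O6] = 0.005041 / 0.02495 L = 0.202 M.

0.202 M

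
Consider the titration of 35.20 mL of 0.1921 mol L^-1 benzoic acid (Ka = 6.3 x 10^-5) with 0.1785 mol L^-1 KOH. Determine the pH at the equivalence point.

8.58

n(C6H5COOH) = 0.1921 x 0.03520 = 0.006762 mol; V(KOH) at equivalence = 0.006762/0.1785 = 0.03788 L.
At equivalence all the acid is converted to C6H5COO-; total volume = 0.03520 + 0.03788 = 0.07308 L, so [C6H5COO-] = 0.006762/0.07308 = 0.09253 M.
Kb = Kw/Ka = 1.0e-14 / 6.3 x 10^-5 = 1.59e-10.
[OH^-] = sqrt(Kb x [C6H5COO-]) = sqrt(1.59e-10 x 0.09253) = 3.83e-6 M.
pOH = 5.42, so pH = 14.00 - 5.42 = 8.58.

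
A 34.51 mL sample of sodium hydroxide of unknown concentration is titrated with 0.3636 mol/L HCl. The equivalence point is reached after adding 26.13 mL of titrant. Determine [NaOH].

n(HCl) delivered = 0.3636 x 0.02613 = 0.009501 mol.
For a 1:1 reaction, n(NaOH) = 0.009501 mol.
[NaOH] = 0.009501 mol / 0.03451 L = 0.275 M.

0.275 M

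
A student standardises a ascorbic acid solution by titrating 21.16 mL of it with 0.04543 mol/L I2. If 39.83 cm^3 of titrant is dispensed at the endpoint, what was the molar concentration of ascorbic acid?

n(I2) = 0.04543 x 0.03983 = 0.001809 mol.
From the balanced equation, 1 mol I2 reacts with 1 mol ascorbic acid, so n(ascorbic acid) = 0.001809 x 1/1 = 0.001809 mol.
[ascorbic acid] = 0.001809 / 0.02116 L = 0.0855 M.

0.0855 M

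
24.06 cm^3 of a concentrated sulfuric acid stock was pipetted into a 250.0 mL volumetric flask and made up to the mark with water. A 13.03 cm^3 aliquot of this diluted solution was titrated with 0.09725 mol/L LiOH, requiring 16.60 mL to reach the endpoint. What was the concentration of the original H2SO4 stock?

0.644 M

n(LiOH) = 0.09725 x 0.01660 = 0.001614 mol.
n(H2SO4) in the aliquot = 0.001614 x 1/2 = 0.0008072 mol.
[diluted H2SO4] = 0.0008072 / 0.01303 = 0.06195 M.
Dilution factor = 250.0/24.06 = 10.39, so [stock] = 0.06195 x 10.39 = 0.644 M.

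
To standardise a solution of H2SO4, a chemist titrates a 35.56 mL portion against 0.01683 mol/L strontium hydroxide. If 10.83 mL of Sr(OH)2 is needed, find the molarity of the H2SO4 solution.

0.00513 M

n(Sr(OH)2) delivered = 0.01683 x 0.01083 = 0.0001823 mol.
For a 1:1 reaction, n(H2SO4) = 0.0001823 mol.
[H2SO4] = 0.0001823 mol / 0.03556 L = 0.00513 M.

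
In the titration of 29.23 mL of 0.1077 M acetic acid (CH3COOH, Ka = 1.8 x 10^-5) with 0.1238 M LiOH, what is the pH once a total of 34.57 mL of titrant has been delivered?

12.25

n(acid) = 0.1077 x 0.02923 = 0.003148 mol; n(LiOH) added = 0.1238 x 0.03457 = 0.004280 mol.
Base is in excess by 0.004280 - 0.003148 = 0.001132 mol in a total volume of 0.06380 L.
[OH^-] = 0.001132/0.06380 = 0.01774 M, so pOH = 1.75 and pH = 14.00 - 1.75 = 12.25.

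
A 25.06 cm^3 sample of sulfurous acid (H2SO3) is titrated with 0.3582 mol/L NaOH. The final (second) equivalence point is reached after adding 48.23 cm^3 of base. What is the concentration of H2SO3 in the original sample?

0.345 M

n(NaOH) = 0.3582 x 0.04823 = 0.01728 mol.
At the final (second) equivalence point, 2 mol OH^- react per mol H2SO3, so n(H2SO3) = 0.01728 / 2 = 0.008638 mol.
[H2SO3] = 0.008638 / 0.02506 L = 0.345 M.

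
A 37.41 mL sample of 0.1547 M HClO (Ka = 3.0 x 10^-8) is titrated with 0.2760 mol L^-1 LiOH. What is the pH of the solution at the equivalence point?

10.26

n(HClO) = 0.1547 x 0.03741 = 0.005787 mol; V(LiOH) at equivalence = 0.005787/0.2760 = 0.02097 L.
At equivalence all the acid is converted to ClO-; total volume = 0.03741 + 0.02097 = 0.05838 L, so [ClO-] = 0.005787/0.05838 = 0.09913 M.
Kb = Kw/Ka = 1.0e-14 / 3.0 x 10^-8 = 3.33e-7.
[OH^-] = sqrt(Kb x [ClO-]) = sqrt(3.33e-7 x 0.09913) = 0.000182 M.
pOH = 3.74, so pH = 14.00 - 3.74 = 10.26.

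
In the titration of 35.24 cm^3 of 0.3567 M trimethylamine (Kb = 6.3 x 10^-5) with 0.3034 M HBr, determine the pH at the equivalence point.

n((CH3)3N) = 0.3567 x 0.03524 = 0.01257 mol; V(HBr) at equivalence = 0.01257/0.3034 = 0.04143 L.
At equivalence the base is fully converted to (CH3)3NH+; total volume = 0.07667 L, so [(CH3)3NH+] = 0.01257/0.07667 = 0.1639 M.
Ka((CH3)3NH+) = Kw/Kb = 1.0e-14 / 6.3 x 10^-5 = 1.59e-10.
[H^+] = sqrt(Ka x [(CH3)3NH+]) = sqrt(1.59e-10 x 0.1639) = 5.10e-6 M.
pH = -log(5.10e-6) = 5.29.

5.29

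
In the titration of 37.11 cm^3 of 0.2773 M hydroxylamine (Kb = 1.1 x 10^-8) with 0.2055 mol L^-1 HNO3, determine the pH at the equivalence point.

n(NH2OH) = 0.2773 x 0.03711 = 0.01029 mol; V(HNO3) at equivalence = 0.01029/0.2055 = 0.05008 L.
At equivalence the base is fully converted to NH3OH+; total volume = 0.08719 L, so [NH3OH+] = 0.01029/0.08719 = 0.1180 M.
Ka(NH3OH+) = Kw/Kb = 1.0e-14 / 1.1 x 10^-8 = 9.09e-7.
[H^+] = sqrt(Ka x [NH3OH+]) = sqrt(9.09e-7 x 0.1180) = 0.000328 M.
pH = -log(0.000328) = 3.48.

3.48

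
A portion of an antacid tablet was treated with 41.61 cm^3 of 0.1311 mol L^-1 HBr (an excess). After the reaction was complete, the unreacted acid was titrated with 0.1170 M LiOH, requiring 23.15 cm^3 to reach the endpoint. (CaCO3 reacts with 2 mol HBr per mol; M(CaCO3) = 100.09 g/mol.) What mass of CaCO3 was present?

0.137 g

Total n(HBr) added = 0.1311 x 0.04161 = 0.005455 mol.
n(LiOH) used = 0.1170 x 0.02315 = 0.002709 mol, which equals the excess n(HBr).
So n(HBr) consumed by the sample = 0.005455 - 0.002709 = 0.002747 mol.
n(CaCO3) = 0.002747 / 2 = 0.001373 mol.
mass = 0.001373 mol x 100.09 g/mol = 0.137 g.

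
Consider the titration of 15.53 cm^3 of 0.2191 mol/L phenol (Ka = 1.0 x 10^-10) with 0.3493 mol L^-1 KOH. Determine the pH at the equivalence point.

n(C6H5OH) = 0.2191 x 0.01553 = 0.003403 mol; V(KOH) at equivalence = 0.003403/0.3493 = 0.009741 L.
At equivalence all the acid is converted to C6H5O-; total volume = 0.01553 + 0.009741 = 0.02527 L, so [C6H5O-] = 0.003403/0.02527 = 0.1346 M.
Kb = Kw/Ka = 1.0e-14 / 1.0 x 10^-10 = 0.000100.
[OH^-] = sqrt(Kb x [C6H5O-]) = sqrt(0.000100 x 0.1346) = 0.00367 M.
pOH = 2.44, so pH = 14.00 - 2.44 = 11.56.

11.56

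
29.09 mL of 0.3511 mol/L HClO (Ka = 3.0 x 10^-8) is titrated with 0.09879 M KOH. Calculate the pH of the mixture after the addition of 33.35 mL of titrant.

7.20

Initial n(HClO) = 0.3511 x 0.02909 = 0.01021 mol.
n(KOH) added = 0.09879 x 0.03335 = 0.003295 mol, converting that many moles of HClO to ClO-.
Remaining n(HClO) = 0.006919 mol; n(ClO-) = 0.003295 mol.
By Henderson-Hasselbalch, pH = pKa + log([A^-]/[HA]) = 7.52 + log(0.003295/0.006919) = 7.52 + (-0.32) = 7.20.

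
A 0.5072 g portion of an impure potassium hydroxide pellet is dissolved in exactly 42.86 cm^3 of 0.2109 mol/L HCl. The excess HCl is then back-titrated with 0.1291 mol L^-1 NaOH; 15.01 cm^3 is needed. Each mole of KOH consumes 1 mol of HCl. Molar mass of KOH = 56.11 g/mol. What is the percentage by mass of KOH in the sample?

Total n(HCl) added = 0.2109 x 0.04286 = 0.009039 mol.
n(NaOH) used = 0.1291 x 0.01501 = 0.001938 mol, which equals the excess n(HCl).
So n(HCl) consumed by the sample = 0.009039 - 0.001938 = 0.007101 mol.
n(KOH) = 0.007101 / 1 = 0.007101 mol.
mass KOH = 0.007101 x 56.11 = 0.3985 g, so %KOH = 0.3985/0.5072 x 100 = 78.6%.

78.6%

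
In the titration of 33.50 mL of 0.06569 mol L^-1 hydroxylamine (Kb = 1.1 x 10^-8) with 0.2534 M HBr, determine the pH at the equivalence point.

3.66

n(NH2OH) = 0.06569 x 0.03350 = 0.002201 mol; V(HBr) at equivalence = 0.002201/0.2534 = 0.008684 L.
At equivalence the base is fully converted to NH3OH+; total volume = 0.04218 L, so [NH3OH+] = 0.002201/0.04218 = 0.05217 M.
Ka(NH3OH+) = Kw/Kb = 1.0e-14 / 1.1 x 10^-8 = 9.09e-7.
[H^+] = sqrt(Ka x [NH3OH+]) = sqrt(9.09e-7 x 0.05217) = 0.000218 M.
pH = -log(0.000218) = 3.66.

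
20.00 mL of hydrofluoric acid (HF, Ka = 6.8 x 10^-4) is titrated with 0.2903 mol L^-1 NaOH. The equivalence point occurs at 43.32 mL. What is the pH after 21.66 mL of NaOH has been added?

3.17

21.66 mL is exactly half the equivalence volume (43.32/2), i.e. the half-equivalence point.
There, n(HA) = n(A^-), so pH = pKa = -log(6.8 x 10^-4) = 3.17.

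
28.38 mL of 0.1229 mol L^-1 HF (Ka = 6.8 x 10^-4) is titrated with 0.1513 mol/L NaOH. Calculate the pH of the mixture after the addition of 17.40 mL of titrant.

Initial n(HF) = 0.1229 x 0.02838 = 0.003488 mol.
n(NaOH) added = 0.1513 x 0.01740 = 0.002633 mol, converting that many moles of HF to F-.
Remaining n(HF) = 0.0008553 mol; n(F-) = 0.002633 mol.
By Henderson-Hasselbalch, pH = pKa + log([A^-]/[HA]) = 3.17 + log(0.002633/0.0008553) = 3.17 + (+0.49) = 3.66.

3.66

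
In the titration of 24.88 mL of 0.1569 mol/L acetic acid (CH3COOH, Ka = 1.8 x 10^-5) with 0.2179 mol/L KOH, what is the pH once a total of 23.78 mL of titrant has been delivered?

n(acid) = 0.1569 x 0.02488 = 0.003904 mol; n(KOH) added = 0.2179 x 0.02378 = 0.005182 mol.
Base is in excess by 0.005182 - 0.003904 = 0.001278 mol in a total volume of 0.04866 L.
[OH^-] = 0.001278/0.04866 = 0.02626 M, so pOH = 1.58 and pH = 14.00 - 1.58 = 12.42.

12.42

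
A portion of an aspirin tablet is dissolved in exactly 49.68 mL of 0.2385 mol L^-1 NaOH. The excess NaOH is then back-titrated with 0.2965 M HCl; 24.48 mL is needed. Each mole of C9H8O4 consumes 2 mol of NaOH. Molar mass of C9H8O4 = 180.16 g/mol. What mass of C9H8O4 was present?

Total n(NaOH) added = 0.2385 x 0.04968 = 0.01185 mol.
n(HCl) used = 0.2965 x 0.02448 = 0.007258 mol, which equals the excess n(NaOH).
So n(NaOH) consumed by the sample = 0.01185 - 0.007258 = 0.004590 mol.
n(C9H8O4) = 0.004590 / 2 = 0.002295 mol.
mass = 0.002295 mol x 180.16 g/mol = 0.413 g.

0.413 g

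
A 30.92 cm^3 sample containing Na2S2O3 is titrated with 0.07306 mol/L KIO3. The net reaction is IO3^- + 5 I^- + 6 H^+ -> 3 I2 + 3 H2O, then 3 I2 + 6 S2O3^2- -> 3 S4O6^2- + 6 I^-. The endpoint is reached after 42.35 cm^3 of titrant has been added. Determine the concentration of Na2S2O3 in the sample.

0.600 M

n(KIO3) = 0.07306 x 0.04235 = 0.003094 mol.
From the balanced equation, 1 mol KIO3 reacts with 6 mol Na2S2O3, so n(Na2S2O3) = 0.003094 x 6/1 = 0.01856 mol.
[Na2S2O3] = 0.01856 / 0.03092 L = 0.600 M.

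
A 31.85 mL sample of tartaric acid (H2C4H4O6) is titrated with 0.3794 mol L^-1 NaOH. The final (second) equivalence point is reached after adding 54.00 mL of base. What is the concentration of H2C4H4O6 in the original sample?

n(NaOH) = 0.3794 x 0.05400 = 0.02049 mol.
At the final (second) equivalence point, 2 mol OH^- react per mol H2C4H4O6, so n(H2C4H4O6) = 0.02049 / 2 = 0.01024 mol.
[H2C4H4O6] = 0.01024 / 0.03185 L = 0.322 M.

0.322 M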